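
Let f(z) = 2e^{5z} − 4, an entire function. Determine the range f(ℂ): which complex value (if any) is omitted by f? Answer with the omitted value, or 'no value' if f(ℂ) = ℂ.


Little Picard bounds the complement of f(ℂ) to at most one point.
e^{5z} is never zero on ℂ, so 2·e^{5z} takes every value in ℂ ∖ {0}. Adding -4 shifts the range to ℂ ∖ {-4}. Thus f omits exactly the value -4.

Omitted value: -4.


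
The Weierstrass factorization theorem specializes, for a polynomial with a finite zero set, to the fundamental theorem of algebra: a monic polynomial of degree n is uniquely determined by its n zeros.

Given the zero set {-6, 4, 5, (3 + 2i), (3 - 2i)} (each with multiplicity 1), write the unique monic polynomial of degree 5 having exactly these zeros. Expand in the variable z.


The polynomial is p(z) = ∏_{α ∈ S} (z − α), where S = {-6, 4, 5, (3 + 2i), (3 - 2i)}.
Expanding the product yields: p(z) = z^5 -9·z^4 -3·z^3 + 285·z^2 -1162·z + 1560.
Note conjugate pairs combine to real quadratics: (z − (3+2i))(z − (3−2i)) = z² − 6z + 13.
The resulting polynomial has degree 5 and real coefficients as required.

p(z) = z^5 -9·z^4 -3·z^3 + 285·z^2 -1162·z + 1560.


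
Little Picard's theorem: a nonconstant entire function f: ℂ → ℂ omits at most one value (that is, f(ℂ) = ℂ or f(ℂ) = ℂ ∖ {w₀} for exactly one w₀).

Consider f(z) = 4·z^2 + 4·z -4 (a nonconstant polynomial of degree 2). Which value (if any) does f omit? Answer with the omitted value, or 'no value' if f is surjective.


Little Picard bounds the complement of f(ℂ) to at most one point.
For every w ∈ ℂ, the equation p(z) − w = 0 is a nonconstant polynomial in z and hence has at least one root by the fundamental theorem of algebra. So p is surjective onto ℂ, omitting no value.

Omitted value: no value.


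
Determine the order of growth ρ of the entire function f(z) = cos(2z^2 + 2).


Write cos(w) = (e^{iw} ± e^{−iw})/(2 or 2i), so |cos(w)| ≤ e^{|w|}. With w = 2z^2 + 2, |w| ≤ 2r^2 + 2 on |z|=r, giving M(r) ≤ e^{2r^2 + 2} and ρ ≤ 2. For the lower bound, choose z on |z|=r with 2z^2 purely imaginary of modulus 2r^2; then |cos(2z^2 + 2)| grows like e^{2r^2}/2, so ρ ≥ 2. Hence ρ = 2.
Therefore ρ = 2.

Order ρ = 2.


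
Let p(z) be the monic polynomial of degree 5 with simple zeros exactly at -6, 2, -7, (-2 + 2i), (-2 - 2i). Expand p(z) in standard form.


The polynomial is p(z) = ∏_{α ∈ S} (z − α), where S = {-6, 2, -7, (-2 + 2i), (-2 - 2i)}.
Expanding the product yields: p(z) = z^5 + 15·z^4 + 68·z^3 + 68·z^2 -208·z -672.
Note conjugate pairs combine to real quadratics: (z − (-2+2i))(z − (-2−2i)) = z² + 4z + 8.
The resulting polynomial has degree 5 and real coefficients as required.

p(z) = z^5 + 15·z^4 + 68·z^3 + 68·z^2 -208·z -672.


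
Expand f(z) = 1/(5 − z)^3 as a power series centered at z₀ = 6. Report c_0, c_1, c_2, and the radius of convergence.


Let w = z − z₀, so z = z₀ + w.
Then 5 − z = 5 − (z₀ + w) = (5 − z₀) − w = -1 − w.
f(z) = 1/(-1 − w)^3 = (1/(-1)^3) · (1 − w/(-1))^{−3}.
By the binomial series (1−u)^{−3} = Σ_{n≥0} C(n+2, 2) u^n for |u|<1, with u = w/(-1):
  c_n = C(n+2, 2) / (-1)^(n+3).
  c_0 = 1/(-1)^3 = -1.
  c_1 = 3/(-1)^4 = 3.
  c_2 = 6/(-1)^5 = -6.
The series is valid for |w/d| < 1, i.e. |z − z₀| < |d|.
Radius of convergence: R = |5 − z₀| = |-1| = 1 (distance from z₀ to the singularity z = 5).

c_0 = -1, c_1 = 3, c_2 = -6; R = 1.


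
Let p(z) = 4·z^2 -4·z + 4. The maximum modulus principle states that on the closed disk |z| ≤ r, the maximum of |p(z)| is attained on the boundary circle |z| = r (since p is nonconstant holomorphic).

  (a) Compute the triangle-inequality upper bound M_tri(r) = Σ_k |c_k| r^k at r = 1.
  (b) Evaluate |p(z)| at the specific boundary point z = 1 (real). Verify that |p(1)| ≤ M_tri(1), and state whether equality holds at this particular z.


Coefficients: c_0 = 4, c_1 = -4, c_2 = 4. Radius r = 1.
Part (a). Triangle bound: M_tri(r) = Σ_k |c_k| r^k
  = |4|·1^0 + |-4|·1^1 + |4|·1^2
  = 4 + 4 + 4 = 12.
This bounds M(r) := max_{|z|=r} |p(z)| from above; equality holds iff all terms c_k z^k can be made to align in phase at a single z on |z|=r.
Part (b). At z = 1 (real, on the circle |z| = r):
  p(1) = (4)·1^0 + (-4)·1^1 + (4)·1^2 = 4.
  |p(1)| = 4.
Check: |p(1)| = 4 ≤ 12 = M_tri(1). ✓ Equality does not hold at z = 1 (the coefficients have mixed signs, so the terms do not all align in phase there).

M_tri(1) = 12; |p(1)| = 4; equality at z=1: no.


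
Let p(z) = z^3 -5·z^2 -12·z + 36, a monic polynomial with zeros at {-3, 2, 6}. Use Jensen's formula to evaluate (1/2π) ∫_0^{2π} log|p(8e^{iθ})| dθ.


Zeros: -3, 2, 6; r = 8.
Inside |z| < r: -3, 2, 6. Outside (|z| ≥ r): ∅.
p(0) = 36, so log|p(0)| = log(36) = 3.5835.
Apply Jensen: I(r) = log|p(0)| + Σ_k log(r/|z_k|), summed over zeros inside |z| < r.
  log(r/|z_k|) for z_k = -3: log(8/3) = 0.9808
  log(r/|z_k|) for z_k = 2: log(8/2) = 1.3863
  log(r/|z_k|) for z_k = 6: log(8/6) = 0.2877
Sum over inside zeros: 2.6548.
I(r) = log|p(0)| + (inside sum) = 3.5835 + 2.6548 = 6.2383.
Closed form (all zeros inside, monic): I(r) = n·log(r) = 3·log(8) = 6.2383. ✓

I(r) ≈ 6.2383.


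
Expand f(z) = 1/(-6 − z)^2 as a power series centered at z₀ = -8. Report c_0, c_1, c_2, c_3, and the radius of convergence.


Let w = z − z₀, so z = z₀ + w.
Then -6 − z = -6 − (z₀ + w) = (-6 − z₀) − w = 2 − w.
f(z) = 1/(2 − w)^2 = (1/(2)^2) · (1 − w/(2))^{−2}.
By the binomial series (1−u)^{−2} = Σ_{n≥0} C(n+1, 1) u^n for |u|<1, with u = w/(2):
  c_n = C(n+1, 1) / (2)^(n+2).
  c_0 = 1/(2)^2 = 1/4.
  c_1 = 2/(2)^3 = 1/4.
  c_2 = 3/(2)^4 = 3/16.
  c_3 = 4/(2)^5 = 1/8.
The series is valid for |w/d| < 1, i.e. |z − z₀| < |d|.
Radius of convergence: R = |-6 − z₀| = |2| = 2 (distance from z₀ to the singularity z = -6).

c_0 = 1/4, c_1 = 1/4, c_2 = 3/16, c_3 = 1/8; R = 2.


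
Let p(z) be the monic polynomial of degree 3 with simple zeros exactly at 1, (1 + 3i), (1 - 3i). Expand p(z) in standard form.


The polynomial is p(z) = ∏_{α ∈ S} (z − α), where S = {1, (1 + 3i), (1 - 3i)}.
Expanding the product yields: p(z) = z^3 -3·z^2 + 12·z -10.
Note conjugate pairs combine to real quadratics: (z − (1+3i))(z − (1−3i)) = z² − 2z + 10.
The resulting polynomial has degree 3 and real coefficients as required.

p(z) = z^3 -3·z^2 + 12·z -10.


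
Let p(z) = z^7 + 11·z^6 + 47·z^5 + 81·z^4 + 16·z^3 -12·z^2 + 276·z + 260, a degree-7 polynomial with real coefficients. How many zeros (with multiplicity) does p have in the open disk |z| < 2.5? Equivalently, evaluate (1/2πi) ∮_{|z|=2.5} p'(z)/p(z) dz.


The zeros of p are: (-3 + 1i), (-3 - 1i), (1 + 1i), (1 - 1i), -1, (-3 + 2i), (-3 - 2i).
Their magnitudes are: 3.162, 3.162, 1.414, 1.414, 1, 3.606, 3.606.
Zeros with |z| < R = 2.5: (1 + 1i), (1 - 1i), -1.
Count = 3.
By the argument principle, (1/2πi) ∮_{|z|=R} p'(z)/p(z) dz equals exactly this count.

Number of zeros inside |z| < 2.5: 3.


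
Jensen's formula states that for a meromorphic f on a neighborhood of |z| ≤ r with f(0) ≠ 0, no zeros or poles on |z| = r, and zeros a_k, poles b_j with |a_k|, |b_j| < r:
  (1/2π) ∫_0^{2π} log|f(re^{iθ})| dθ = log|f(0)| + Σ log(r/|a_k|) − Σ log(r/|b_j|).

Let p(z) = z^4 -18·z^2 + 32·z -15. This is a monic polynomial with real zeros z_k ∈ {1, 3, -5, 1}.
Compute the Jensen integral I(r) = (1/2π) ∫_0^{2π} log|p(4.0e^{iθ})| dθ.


Zeros: -5, 1, 1, 3; r = 4.0.
Inside |z| < r: 1, 1, 3. Outside (|z| ≥ r): -5.
p(0) = -15, so log|p(0)| = log(15) = 2.7081.
Apply Jensen: I(r) = log|p(0)| + Σ_k log(r/|z_k|), summed over zeros inside |z| < r.
  log(r/|z_k|) for z_k = 1: log(4.0/1) = 1.3863
  log(r/|z_k|) for z_k = 3: log(4.0/3) = 0.2877
  log(r/|z_k|) for z_k = 1: log(4.0/1) = 1.3863
  Outside zeros (-5) contribute nothing to the Jensen sum.
Sum over inside zeros: 3.0603.
I(r) = log|p(0)| + (inside sum) = 2.7081 + 3.0603 = 5.7683.
Note: since some zeros are outside |z| ≤ r, the simplified n·log(r) form does NOT apply — only the inside zeros contribute.

I(r) ≈ 5.7683.


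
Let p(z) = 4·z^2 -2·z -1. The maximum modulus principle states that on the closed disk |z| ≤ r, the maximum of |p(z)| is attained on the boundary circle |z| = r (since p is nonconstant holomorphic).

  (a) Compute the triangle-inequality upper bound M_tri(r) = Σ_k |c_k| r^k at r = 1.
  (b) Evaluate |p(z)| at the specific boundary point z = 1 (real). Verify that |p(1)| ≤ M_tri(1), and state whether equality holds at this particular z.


Coefficients: c_0 = -1, c_1 = -2, c_2 = 4. Radius r = 1.
Part (a). Triangle bound: M_tri(r) = Σ_k |c_k| r^k
  = |-1|·1^0 + |-2|·1^1 + |4|·1^2
  = 1 + 2 + 4 = 7.
This bounds M(r) := max_{|z|=r} |p(z)| from above; equality holds iff all terms c_k z^k can be made to align in phase at a single z on |z|=r.
Part (b). At z = 1 (real, on the circle |z| = r):
  p(1) = (-1)·1^0 + (-2)·1^1 + (4)·1^2 = 1.
  |p(1)| = 1.
Check: |p(1)| = 1 ≤ 7 = M_tri(1). ✓ Equality does not hold at z = 1 (the coefficients have mixed signs, so the terms do not all align in phase there).

M_tri(1) = 7; |p(1)| = 1; equality at z=1: no.


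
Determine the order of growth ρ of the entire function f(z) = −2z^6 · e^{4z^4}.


M(r) = max_{|z|=r} |-2|·|z|^6·|e^{4z^4}| = 2·r^6 · e^{4r^4} (the factors attain their maxima compatibly on |z|=r). Then log M(r) = log 2 + 6·log r + 4r^4, dominated by the last term, so log log M(r) ~ 4·log r. The polynomial factor -2z^6 contributes only a log r term and does not affect the order. ρ = 4.
Therefore ρ = 4.

Order ρ = 4.


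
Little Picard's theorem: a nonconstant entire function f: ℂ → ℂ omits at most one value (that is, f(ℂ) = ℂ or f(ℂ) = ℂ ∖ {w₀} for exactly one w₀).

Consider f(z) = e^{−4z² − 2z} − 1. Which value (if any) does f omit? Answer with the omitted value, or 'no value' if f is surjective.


Little Picard bounds the complement of f(ℂ) to at most one point.
The exponent g(z) = −4z² − 2z is a nonconstant polynomial, hence surjective onto ℂ. So e^{g(z)} takes every value in {e^w : w ∈ ℂ} = ℂ ∖ {0}. Adding -1 shifts the range to ℂ ∖ {-1}. f omits exactly -1.

Omitted value: -1.


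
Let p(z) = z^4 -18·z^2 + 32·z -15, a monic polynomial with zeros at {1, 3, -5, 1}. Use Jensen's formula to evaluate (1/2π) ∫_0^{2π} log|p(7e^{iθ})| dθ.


Zeros: -5, 1, 1, 3; r = 7.
Inside |z| < r: -5, 1, 1, 3. Outside (|z| ≥ r): ∅.
p(0) = -15, so log|p(0)| = log(15) = 2.7081.
Apply Jensen: I(r) = log|p(0)| + Σ_k log(r/|z_k|), summed over zeros inside |z| < r.
  log(r/|z_k|) for z_k = 1: log(7/1) = 1.9459
  log(r/|z_k|) for z_k = 3: log(7/3) = 0.8473
  log(r/|z_k|) for z_k = -5: log(7/5) = 0.3365
  log(r/|z_k|) for z_k = 1: log(7/1) = 1.9459
Sum over inside zeros: 5.0756.
I(r) = log|p(0)| + (inside sum) = 2.7081 + 5.0756 = 7.7836.
Closed form (all zeros inside, monic): I(r) = n·log(r) = 4·log(7) = 7.7836. ✓

I(r) ≈ 7.7836.


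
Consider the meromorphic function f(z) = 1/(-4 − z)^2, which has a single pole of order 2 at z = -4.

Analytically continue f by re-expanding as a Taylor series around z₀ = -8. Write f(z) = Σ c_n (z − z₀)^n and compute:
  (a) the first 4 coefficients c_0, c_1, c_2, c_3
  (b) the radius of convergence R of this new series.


Let w = z − z₀, so z = z₀ + w.
Then -4 − z = -4 − (z₀ + w) = (-4 − z₀) − w = 4 − w.
f(z) = 1/(4 − w)^2 = (1/(4)^2) · (1 − w/(4))^{−2}.
By the binomial series (1−u)^{−2} = Σ_{n≥0} C(n+1, 1) u^n for |u|<1, with u = w/(4):
  c_n = C(n+1, 1) / (4)^(n+2).
  c_0 = 1/(4)^2 = 1/16.
  c_1 = 2/(4)^3 = 1/32.
  c_2 = 3/(4)^4 = 3/256.
  c_3 = 4/(4)^5 = 1/256.
The series is valid for |w/d| < 1, i.e. |z − z₀| < |d|.
Radius of convergence: R = |-4 − z₀| = |4| = 4 (distance from z₀ to the singularity z = -4).

c_0 = 1/16, c_1 = 1/32, c_2 = 3/256, c_3 = 1/256; R = 4.


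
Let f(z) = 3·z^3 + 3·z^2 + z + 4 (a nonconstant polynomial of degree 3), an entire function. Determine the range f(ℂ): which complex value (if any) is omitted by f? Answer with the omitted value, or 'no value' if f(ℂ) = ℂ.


Little Picard bounds the complement of f(ℂ) to at most one point.
For every w ∈ ℂ, the equation p(z) − w = 0 is a nonconstant polynomial in z and hence has at least one root by the fundamental theorem of algebra. So p is surjective onto ℂ, omitting no value.

Omitted value: no value.


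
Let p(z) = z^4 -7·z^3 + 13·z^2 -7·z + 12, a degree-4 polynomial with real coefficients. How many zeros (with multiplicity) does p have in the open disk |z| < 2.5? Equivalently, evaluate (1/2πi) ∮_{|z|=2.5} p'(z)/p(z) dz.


The zeros of p are: 4, 3, (0 + 1i), (0 - 1i).
Their magnitudes are: 4, 3, 1, 1.
Zeros with |z| < R = 2.5: (0 + 1i), (0 - 1i).
Count = 2.
By the argument principle, (1/2πi) ∮_{|z|=R} p'(z)/p(z) dz equals exactly this count.

Number of zeros inside |z| < 2.5: 2.


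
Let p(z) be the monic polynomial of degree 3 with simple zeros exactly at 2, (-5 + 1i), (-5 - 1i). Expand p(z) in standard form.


The polynomial is p(z) = ∏_{α ∈ S} (z − α), where S = {2, (-5 + 1i), (-5 - 1i)}.
Expanding the product yields: p(z) = z^3 + 8·z^2 + 6·z -52.
Note conjugate pairs combine to real quadratics: (z − (-5+1i))(z − (-5−1i)) = z² + 10z + 26.
The resulting polynomial has degree 3 and real coefficients as required.

p(z) = z^3 + 8·z^2 + 6·z -52.


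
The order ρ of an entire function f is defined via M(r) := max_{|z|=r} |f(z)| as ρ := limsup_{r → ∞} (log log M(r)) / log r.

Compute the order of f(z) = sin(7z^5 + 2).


Write sin(w) = (e^{iw} ± e^{−iw})/(2 or 2i), so |sin(w)| ≤ e^{|w|}. With w = 7z^5 + 2, |w| ≤ 7r^5 + 2 on |z|=r, giving M(r) ≤ e^{7r^5 + 2} and ρ ≤ 5. For the lower bound, choose z on |z|=r with 7z^5 purely imaginary of modulus 7r^5; then |sin(7z^5 + 2)| grows like e^{7r^5}/2, so ρ ≥ 5. Hence ρ = 5.
Therefore ρ = 5.

Order ρ = 5.


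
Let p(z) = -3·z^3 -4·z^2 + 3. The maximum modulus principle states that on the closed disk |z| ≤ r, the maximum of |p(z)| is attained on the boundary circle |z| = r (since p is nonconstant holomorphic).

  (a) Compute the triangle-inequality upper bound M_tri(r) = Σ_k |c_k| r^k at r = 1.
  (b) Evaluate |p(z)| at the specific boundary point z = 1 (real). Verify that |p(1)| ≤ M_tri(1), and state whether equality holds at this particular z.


Coefficients: c_0 = 3, c_1 = 0, c_2 = -4, c_3 = -3. Radius r = 1.
Part (a). Triangle bound: M_tri(r) = Σ_k |c_k| r^k
  = |3|·1^0 + |0|·1^1 + |-4|·1^2 + |-3|·1^3
  = 3 + 0 + 4 + 3 = 10.
This bounds M(r) := max_{|z|=r} |p(z)| from above; equality holds iff all terms c_k z^k can be made to align in phase at a single z on |z|=r.
Part (b). At z = 1 (real, on the circle |z| = r):
  p(1) = (3)·1^0 + (0)·1^1 + (-4)·1^2 + (-3)·1^3 = -4.
  |p(1)| = 4.
Check: |p(1)| = 4 ≤ 10 = M_tri(1). ✓ Equality does not hold at z = 1 (the coefficients have mixed signs, so the terms do not all align in phase there).

M_tri(1) = 10; |p(1)| = 4; equality at z=1: no.


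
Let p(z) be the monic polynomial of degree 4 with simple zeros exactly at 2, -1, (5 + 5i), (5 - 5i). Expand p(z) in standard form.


The polynomial is p(z) = ∏_{α ∈ S} (z − α), where S = {2, -1, (5 + 5i), (5 - 5i)}.
Expanding the product yields: p(z) = z^4 -11·z^3 + 58·z^2 -30·z -100.
Note conjugate pairs combine to real quadratics: (z − (5+5i))(z − (5−5i)) = z² − 10z + 50.
The resulting polynomial has degree 4 and real coefficients as required.

p(z) = z^4 -11·z^3 + 58·z^2 -30·z -100.


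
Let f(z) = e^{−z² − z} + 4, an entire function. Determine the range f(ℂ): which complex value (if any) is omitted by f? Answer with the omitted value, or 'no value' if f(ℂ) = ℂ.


Little Picard bounds the complement of f(ℂ) to at most one point.
The exponent g(z) = −z² − z is a nonconstant polynomial, hence surjective onto ℂ. So e^{g(z)} takes every value in {e^w : w ∈ ℂ} = ℂ ∖ {0}. Adding 4 shifts the range to ℂ ∖ {4}. f omits exactly 4.

Omitted value: 4.


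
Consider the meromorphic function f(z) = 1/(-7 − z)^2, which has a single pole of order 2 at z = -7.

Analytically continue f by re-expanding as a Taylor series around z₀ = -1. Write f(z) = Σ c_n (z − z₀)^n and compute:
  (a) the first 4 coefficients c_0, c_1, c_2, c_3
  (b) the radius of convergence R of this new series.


Let w = z − z₀, so z = z₀ + w.
Then -7 − z = -7 − (z₀ + w) = (-7 − z₀) − w = -6 − w.
f(z) = 1/(-6 − w)^2 = (1/(-6)^2) · (1 − w/(-6))^{−2}.
By the binomial series (1−u)^{−2} = Σ_{n≥0} C(n+1, 1) u^n for |u|<1, with u = w/(-6):
  c_n = C(n+1, 1) / (-6)^(n+2).
  c_0 = 1/(-6)^2 = 1/36.
  c_1 = 2/(-6)^3 = -1/108.
  c_2 = 3/(-6)^4 = 1/432.
  c_3 = 4/(-6)^5 = -1/1944.
The series is valid for |w/d| < 1, i.e. |z − z₀| < |d|.
Radius of convergence: R = |-7 − z₀| = |-6| = 6 (distance from z₀ to the singularity z = -7).

c_0 = 1/36, c_1 = -1/108, c_2 = 1/432, c_3 = -1/1944; R = 6.


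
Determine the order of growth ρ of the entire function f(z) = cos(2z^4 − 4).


Write cos(w) = (e^{iw} ± e^{−iw})/(2 or 2i), so |cos(w)| ≤ e^{|w|}. With w = 2z^4 − 4, |w| ≤ 2r^4 + 4 on |z|=r, giving M(r) ≤ e^{2r^4 + 4} and ρ ≤ 4. For the lower bound, choose z on |z|=r with 2z^4 purely imaginary of modulus 2r^4; then |cos(2z^4 − 4)| grows like e^{2r^4}/2, so ρ ≥ 4. Hence ρ = 4.
Therefore ρ = 4.

Order ρ = 4.


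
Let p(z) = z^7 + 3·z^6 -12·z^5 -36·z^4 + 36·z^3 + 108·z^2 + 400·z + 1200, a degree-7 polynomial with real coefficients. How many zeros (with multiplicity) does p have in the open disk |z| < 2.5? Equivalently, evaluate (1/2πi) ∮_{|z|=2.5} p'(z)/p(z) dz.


The zeros of p are: -3, (-3 + 1i), (-3 - 1i), (0 + 2i), (0 - 2i), (3 + 1i), (3 - 1i).
Their magnitudes are: 3, 3.162, 3.162, 2, 2, 3.162, 3.162.
Zeros with |z| < R = 2.5: (0 + 2i), (0 - 2i).
Count = 2.
By the argument principle, (1/2πi) ∮_{|z|=R} p'(z)/p(z) dz equals exactly this count.

Number of zeros inside |z| < 2.5: 2.


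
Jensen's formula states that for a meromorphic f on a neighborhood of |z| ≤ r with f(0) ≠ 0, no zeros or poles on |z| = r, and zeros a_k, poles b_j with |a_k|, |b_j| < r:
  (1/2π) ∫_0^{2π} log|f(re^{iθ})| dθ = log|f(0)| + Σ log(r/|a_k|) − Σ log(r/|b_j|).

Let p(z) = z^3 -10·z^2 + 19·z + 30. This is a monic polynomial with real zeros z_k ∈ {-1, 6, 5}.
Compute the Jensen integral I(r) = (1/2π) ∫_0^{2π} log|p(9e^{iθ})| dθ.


Zeros: -1, 5, 6; r = 9.
Inside |z| < r: -1, 5, 6. Outside (|z| ≥ r): ∅.
p(0) = 30, so log|p(0)| = log(30) = 3.4012.
Apply Jensen: I(r) = log|p(0)| + Σ_k log(r/|z_k|), summed over zeros inside |z| < r.
  log(r/|z_k|) for z_k = -1: log(9/1) = 2.1972
  log(r/|z_k|) for z_k = 6: log(9/6) = 0.4055
  log(r/|z_k|) for z_k = 5: log(9/5) = 0.5878
Sum over inside zeros: 3.1905.
I(r) = log|p(0)| + (inside sum) = 3.4012 + 3.1905 = 6.5917.
Closed form (all zeros inside, monic): I(r) = n·log(r) = 3·log(9) = 6.5917. ✓

I(r) ≈ 6.5917.


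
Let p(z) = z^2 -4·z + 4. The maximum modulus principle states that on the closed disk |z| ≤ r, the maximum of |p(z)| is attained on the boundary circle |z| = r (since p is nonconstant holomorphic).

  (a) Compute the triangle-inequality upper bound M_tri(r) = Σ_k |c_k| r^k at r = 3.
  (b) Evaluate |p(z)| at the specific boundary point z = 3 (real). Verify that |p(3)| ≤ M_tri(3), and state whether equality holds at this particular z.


Coefficients: c_0 = 4, c_1 = -4, c_2 = 1. Radius r = 3.
Part (a). Triangle bound: M_tri(r) = Σ_k |c_k| r^k
  = |4|·3^0 + |-4|·3^1 + |1|·3^2
  = 4 + 12 + 9 = 25.
This bounds M(r) := max_{|z|=r} |p(z)| from above; equality holds iff all terms c_k z^k can be made to align in phase at a single z on |z|=r.
Part (b). At z = 3 (real, on the circle |z| = r):
  p(3) = (4)·3^0 + (-4)·3^1 + (1)·3^2 = 1.
  |p(3)| = 1.
Check: |p(3)| = 1 ≤ 25 = M_tri(3). ✓ Equality does not hold at z = 3 (the coefficients have mixed signs, so the terms do not all align in phase there).

M_tri(3) = 25; |p(3)| = 1; equality at z=3: no.


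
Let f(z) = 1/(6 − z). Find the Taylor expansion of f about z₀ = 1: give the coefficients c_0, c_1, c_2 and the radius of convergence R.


Let w = z − z₀, so z = z₀ + w.
Then 6 − z = 6 − (z₀ + w) = (6 − z₀) − w = 5 − w.
f(z) = 1/(5 − w) = (1/(5)) · 1/(1 − w/(5)) = Σ_{n≥0} w^n / (5)^(n+1).
So c_n = 1/(5)^(n+1):
  c_0 = 1/(5)^1 = 1/5.
  c_1 = 1/(5)^2 = 1/25.
  c_2 = 1/(5)^3 = 1/125.
The series is valid for |w/d| < 1, i.e. |z − z₀| < |d|.
Radius of convergence: R = |6 − z₀| = |5| = 5 (distance from z₀ to the singularity z = 6).

c_0 = 1/5, c_1 = 1/25, c_2 = 1/125; R = 5.


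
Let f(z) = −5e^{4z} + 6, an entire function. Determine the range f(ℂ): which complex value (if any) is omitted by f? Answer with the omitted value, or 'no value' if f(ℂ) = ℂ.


Little Picard bounds the complement of f(ℂ) to at most one point.
e^{4z} is never zero on ℂ, so -5·e^{4z} takes every value in ℂ ∖ {0}. Adding 6 shifts the range to ℂ ∖ {6}. Thus f omits exactly the value 6.

Omitted value: 6.


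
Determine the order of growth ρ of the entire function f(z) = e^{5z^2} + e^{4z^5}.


Each summand is entire of order 2 and 5 respectively (as in the single-exponential case). The order of a sum is at most the max of the orders, so ρ ≤ 5. For the lower bound: on |z|=r choose arg z so that 4z^5 is real positive; then |e^{4z^5}| = e^{4r^5} while |e^{5z^2}| ≤ e^{5r^2} = o(e^{4r^5}). So |f| ≥ e^{4r^5}(1 − o(1)) and ρ ≥ 5. Hence ρ = max(2, 5) = 5.
Therefore ρ = 5.

Order ρ = 5.


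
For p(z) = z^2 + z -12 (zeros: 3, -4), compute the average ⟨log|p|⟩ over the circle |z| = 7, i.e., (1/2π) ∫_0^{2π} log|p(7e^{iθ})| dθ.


Zeros: -4, 3; r = 7.
Inside |z| < r: -4, 3. Outside (|z| ≥ r): ∅.
p(0) = -12, so log|p(0)| = log(12) = 2.4849.
Apply Jensen: I(r) = log|p(0)| + Σ_k log(r/|z_k|), summed over zeros inside |z| < r.
  log(r/|z_k|) for z_k = 3: log(7/3) = 0.8473
  log(r/|z_k|) for z_k = -4: log(7/4) = 0.5596
Sum over inside zeros: 1.4069.
I(r) = log|p(0)| + (inside sum) = 2.4849 + 1.4069 = 3.8918.
Closed form (all zeros inside, monic): I(r) = n·log(r) = 2·log(7) = 3.8918. ✓

I(r) ≈ 3.8918.


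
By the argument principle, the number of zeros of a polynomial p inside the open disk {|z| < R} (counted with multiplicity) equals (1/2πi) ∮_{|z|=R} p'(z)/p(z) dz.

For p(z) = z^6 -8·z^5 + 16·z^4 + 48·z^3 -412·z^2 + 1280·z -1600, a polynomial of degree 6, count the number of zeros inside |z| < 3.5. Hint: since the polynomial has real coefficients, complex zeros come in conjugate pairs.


The zeros of p are: (3 + 1i), (3 - 1i), (1 + 3i), (1 - 3i), -4, 4.
Their magnitudes are: 3.162, 3.162, 3.162, 3.162, 4, 4.
Zeros with |z| < R = 3.5: (3 + 1i), (3 - 1i), (1 + 3i), (1 - 3i).
Count = 4.
By the argument principle, (1/2πi) ∮_{|z|=R} p'(z)/p(z) dz equals exactly this count.

Number of zeros inside |z| < 3.5: 4.


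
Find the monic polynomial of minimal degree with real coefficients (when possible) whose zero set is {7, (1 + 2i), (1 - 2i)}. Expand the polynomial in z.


The polynomial is p(z) = ∏_{α ∈ S} (z − α), where S = {7, (1 + 2i), (1 - 2i)}.
Expanding the product yields: p(z) = z^3 -9·z^2 + 19·z -35.
Note conjugate pairs combine to real quadratics: (z − (1+2i))(z − (1−2i)) = z² − 2z + 5.
The resulting polynomial has degree 3 and real coefficients as required.

p(z) = z^3 -9·z^2 + 19·z -35.


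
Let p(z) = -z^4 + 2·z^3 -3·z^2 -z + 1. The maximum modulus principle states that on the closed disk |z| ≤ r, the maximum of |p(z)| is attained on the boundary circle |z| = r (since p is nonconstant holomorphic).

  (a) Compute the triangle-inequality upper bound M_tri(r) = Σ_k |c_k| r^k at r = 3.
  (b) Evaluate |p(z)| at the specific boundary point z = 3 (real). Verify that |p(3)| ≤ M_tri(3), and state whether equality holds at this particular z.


Coefficients: c_0 = 1, c_1 = -1, c_2 = -3, c_3 = 2, c_4 = -1. Radius r = 3.
Part (a). Triangle bound: M_tri(r) = Σ_k |c_k| r^k
  = |1|·3^0 + |-1|·3^1 + |-3|·3^2 + |2|·3^3 + |-1|·3^4
  = 1 + 3 + 27 + 54 + 81 = 166.
This bounds M(r) := max_{|z|=r} |p(z)| from above; equality holds iff all terms c_k z^k can be made to align in phase at a single z on |z|=r.
Part (b). At z = 3 (real, on the circle |z| = r):
  p(3) = (1)·3^0 + (-1)·3^1 + (-3)·3^2 + (2)·3^3 + (-1)·3^4 = -56.
  |p(3)| = 56.
Check: |p(3)| = 56 ≤ 166 = M_tri(3). ✓ Equality does not hold at z = 3 (the coefficients have mixed signs, so the terms do not all align in phase there).

M_tri(3) = 166; |p(3)| = 56; equality at z=3: no.


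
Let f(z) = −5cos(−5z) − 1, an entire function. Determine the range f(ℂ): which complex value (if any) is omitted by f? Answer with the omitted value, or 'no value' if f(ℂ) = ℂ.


Little Picard bounds the complement of f(ℂ) to at most one point.
cos is entire and surjective onto ℂ: for every w ∈ ℂ, cos(ζ) = w has a solution ζ ∈ ℂ (e.g., via the complex inverse arccos). With ζ = −5z this gives z = ζ/(-5). Then -5·cos(−5z) takes every value in -5·ℂ = ℂ, and adding -1 is a bijection of ℂ. So f is surjective and omits no value. (Note: only on the real line is cos bounded by [−1, 1].)

Omitted value: no value.


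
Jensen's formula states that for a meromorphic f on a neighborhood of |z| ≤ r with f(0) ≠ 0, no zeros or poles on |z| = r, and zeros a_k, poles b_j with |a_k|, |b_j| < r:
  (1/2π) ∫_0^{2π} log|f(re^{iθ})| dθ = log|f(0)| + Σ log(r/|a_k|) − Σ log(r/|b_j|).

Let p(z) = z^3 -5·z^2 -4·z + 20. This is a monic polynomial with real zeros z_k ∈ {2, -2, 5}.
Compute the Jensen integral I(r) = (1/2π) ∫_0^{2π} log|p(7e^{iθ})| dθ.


Zeros: -2, 2, 5; r = 7.
Inside |z| < r: -2, 2, 5. Outside (|z| ≥ r): ∅.
p(0) = 20, so log|p(0)| = log(20) = 2.9957.
Apply Jensen: I(r) = log|p(0)| + Σ_k log(r/|z_k|), summed over zeros inside |z| < r.
  log(r/|z_k|) for z_k = 2: log(7/2) = 1.2528
  log(r/|z_k|) for z_k = -2: log(7/2) = 1.2528
  log(r/|z_k|) for z_k = 5: log(7/5) = 0.3365
Sum over inside zeros: 2.8420.
I(r) = log|p(0)| + (inside sum) = 2.9957 + 2.8420 = 5.8377.
Closed form (all zeros inside, monic): I(r) = n·log(r) = 3·log(7) = 5.8377. ✓

I(r) ≈ 5.8377.


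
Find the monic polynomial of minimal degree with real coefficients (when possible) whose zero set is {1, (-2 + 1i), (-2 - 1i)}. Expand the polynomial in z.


The polynomial is p(z) = ∏_{α ∈ S} (z − α), where S = {1, (-2 + 1i), (-2 - 1i)}.
Expanding the product yields: p(z) = z^3 + 3·z^2 + z -5.
Note conjugate pairs combine to real quadratics: (z − (-2+1i))(z − (-2−1i)) = z² + 4z + 5.
The resulting polynomial has degree 3 and real coefficients as required.

p(z) = z^3 + 3·z^2 + z -5.


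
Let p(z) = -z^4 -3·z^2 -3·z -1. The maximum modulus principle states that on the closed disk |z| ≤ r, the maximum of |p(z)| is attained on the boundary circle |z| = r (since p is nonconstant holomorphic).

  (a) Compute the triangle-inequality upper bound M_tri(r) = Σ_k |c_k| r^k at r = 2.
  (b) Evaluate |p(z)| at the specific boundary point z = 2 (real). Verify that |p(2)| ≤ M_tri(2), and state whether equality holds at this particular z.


Coefficients: c_0 = -1, c_1 = -3, c_2 = -3, c_3 = 0, c_4 = -1. Radius r = 2.
Part (a). Triangle bound: M_tri(r) = Σ_k |c_k| r^k
  = |-1|·2^0 + |-3|·2^1 + |-3|·2^2 + |0|·2^3 + |-1|·2^4
  = 1 + 6 + 12 + 0 + 16 = 35.
This bounds M(r) := max_{|z|=r} |p(z)| from above; equality holds iff all terms c_k z^k can be made to align in phase at a single z on |z|=r.
Part (b). At z = 2 (real, on the circle |z| = r):
  p(2) = (-1)·2^0 + (-3)·2^1 + (-3)·2^2 + (0)·2^3 + (-1)·2^4 = -35.
  |p(2)| = 35.
Since all nonzero coefficients share the same sign, |p(2)| = 35 = M_tri(2); the triangle bound is attained at z = 2, so in fact M(r) = 35.

M_tri(2) = 35; |p(2)| = 35; equality at z=2: yes.


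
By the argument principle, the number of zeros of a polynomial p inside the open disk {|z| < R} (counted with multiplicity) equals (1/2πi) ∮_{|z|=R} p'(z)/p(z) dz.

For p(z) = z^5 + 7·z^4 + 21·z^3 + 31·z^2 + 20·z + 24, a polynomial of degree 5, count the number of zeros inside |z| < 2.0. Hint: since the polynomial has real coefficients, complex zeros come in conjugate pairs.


The zeros of p are: (-2 + 2i), (-2 - 2i), -3, (0 + 1i), (0 - 1i).
Their magnitudes are: 2.828, 2.828, 3, 1, 1.
Zeros with |z| < R = 2.0: (0 + 1i), (0 - 1i).
Count = 2.
By the argument principle, (1/2πi) ∮_{|z|=R} p'(z)/p(z) dz equals exactly this count.

Number of zeros inside |z| < 2.0: 2.


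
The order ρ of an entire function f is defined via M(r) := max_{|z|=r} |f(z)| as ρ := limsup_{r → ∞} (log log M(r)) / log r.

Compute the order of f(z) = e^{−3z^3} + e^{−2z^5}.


Each summand is entire of order 3 and 5 respectively (as in the single-exponential case). The order of a sum is at most the max of the orders, so ρ ≤ 5. For the lower bound: on |z|=r choose arg z so that -2z^5 is real positive; then |e^{-2z^5}| = e^{2r^5} while |e^{-3z^3}| ≤ e^{3r^3} = o(e^{2r^5}). So |f| ≥ e^{2r^5}(1 − o(1)) and ρ ≥ 5. Hence ρ = max(3, 5) = 5.
Therefore ρ = 5.

Order ρ = 5.


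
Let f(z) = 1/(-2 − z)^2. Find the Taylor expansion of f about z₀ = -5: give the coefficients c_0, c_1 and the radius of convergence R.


Let w = z − z₀, so z = z₀ + w.
Then -2 − z = -2 − (z₀ + w) = (-2 − z₀) − w = 3 − w.
f(z) = 1/(3 − w)^2 = (1/(3)^2) · (1 − w/(3))^{−2}.
By the binomial series (1−u)^{−2} = Σ_{n≥0} C(n+1, 1) u^n for |u|<1, with u = w/(3):
  c_n = C(n+1, 1) / (3)^(n+2).
  c_0 = 1/(3)^2 = 1/9.
  c_1 = 2/(3)^3 = 2/27.
The series is valid for |w/d| < 1, i.e. |z − z₀| < |d|.
Radius of convergence: R = |-2 − z₀| = |3| = 3 (distance from z₀ to the singularity z = -2).

c_0 = 1/9, c_1 = 2/27; R = 3.


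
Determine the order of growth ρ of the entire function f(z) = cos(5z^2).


Write cos(w) = (e^{iw} ± e^{−iw})/(2 or 2i), so |cos(w)| ≤ e^{|w|}. With w = 5z^2, |w| ≤ 5r^2 + 0 on |z|=r, giving M(r) ≤ e^{5r^2 + 0} and ρ ≤ 2. For the lower bound, choose z on |z|=r with 5z^2 purely imaginary of modulus 5r^2; then |cos(5z^2)| grows like e^{5r^2}/2, so ρ ≥ 2. Hence ρ = 2.
Therefore ρ = 2.

Order ρ = 2.


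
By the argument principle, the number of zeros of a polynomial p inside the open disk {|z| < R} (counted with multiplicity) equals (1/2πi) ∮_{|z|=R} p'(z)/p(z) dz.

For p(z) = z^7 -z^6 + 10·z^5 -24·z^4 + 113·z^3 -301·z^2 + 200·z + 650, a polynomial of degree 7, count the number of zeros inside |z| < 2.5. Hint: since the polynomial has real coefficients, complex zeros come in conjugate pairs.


The zeros of p are: (1 + 3i), (1 - 3i), -1, (-2 + 3i), (-2 - 3i), (2 + 1i), (2 - 1i).
Their magnitudes are: 3.162, 3.162, 1, 3.606, 3.606, 2.236, 2.236.
Zeros with |z| < R = 2.5: -1, (2 + 1i), (2 - 1i).
Count = 3.
By the argument principle, (1/2πi) ∮_{|z|=R} p'(z)/p(z) dz equals exactly this count.

Number of zeros inside |z| < 2.5: 3.


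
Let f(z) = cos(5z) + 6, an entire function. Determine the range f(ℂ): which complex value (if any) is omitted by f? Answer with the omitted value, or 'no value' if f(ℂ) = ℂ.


Little Picard bounds the complement of f(ℂ) to at most one point.
cos is entire and surjective onto ℂ: for every w ∈ ℂ, cos(ζ) = w has a solution ζ ∈ ℂ (e.g., via the complex inverse arccos). With ζ = 5z this gives z = ζ/(5). Then 1·cos(5z) takes every value in 1·ℂ = ℂ, and adding 6 is a bijection of ℂ. So f is surjective and omits no value. (Note: only on the real line is cos bounded by [−1, 1].)

Omitted value: no value.


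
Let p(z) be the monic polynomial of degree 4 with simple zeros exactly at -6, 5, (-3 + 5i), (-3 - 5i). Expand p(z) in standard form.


The polynomial is p(z) = ∏_{α ∈ S} (z − α), where S = {-6, 5, (-3 + 5i), (-3 - 5i)}.
Expanding the product yields: p(z) = z^4 + 7·z^3 + 10·z^2 -146·z -1020.
Note conjugate pairs combine to real quadratics: (z − (-3+5i))(z − (-3−5i)) = z² + 6z + 34.
The resulting polynomial has degree 4 and real coefficients as required.

p(z) = z^4 + 7·z^3 + 10·z^2 -146·z -1020.


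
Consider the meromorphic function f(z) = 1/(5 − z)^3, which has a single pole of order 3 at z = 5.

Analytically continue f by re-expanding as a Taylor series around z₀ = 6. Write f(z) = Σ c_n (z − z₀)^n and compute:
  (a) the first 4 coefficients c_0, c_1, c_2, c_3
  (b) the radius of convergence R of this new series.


Let w = z − z₀, so z = z₀ + w.
Then 5 − z = 5 − (z₀ + w) = (5 − z₀) − w = -1 − w.
f(z) = 1/(-1 − w)^3 = (1/(-1)^3) · (1 − w/(-1))^{−3}.
By the binomial series (1−u)^{−3} = Σ_{n≥0} C(n+2, 2) u^n for |u|<1, with u = w/(-1):
  c_n = C(n+2, 2) / (-1)^(n+3).
  c_0 = 1/(-1)^3 = -1.
  c_1 = 3/(-1)^4 = 3.
  c_2 = 6/(-1)^5 = -6.
  c_3 = 10/(-1)^6 = 10.
The series is valid for |w/d| < 1, i.e. |z − z₀| < |d|.
Radius of convergence: R = |5 − z₀| = |-1| = 1 (distance from z₀ to the singularity z = 5).

c_0 = -1, c_1 = 3, c_2 = -6, c_3 = 10; R = 1.


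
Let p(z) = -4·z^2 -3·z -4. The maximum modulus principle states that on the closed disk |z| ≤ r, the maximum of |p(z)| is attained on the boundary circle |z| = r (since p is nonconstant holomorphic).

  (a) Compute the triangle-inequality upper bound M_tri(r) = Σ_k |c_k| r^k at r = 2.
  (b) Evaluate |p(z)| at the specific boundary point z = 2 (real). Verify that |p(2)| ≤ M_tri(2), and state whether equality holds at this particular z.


Coefficients: c_0 = -4, c_1 = -3, c_2 = -4. Radius r = 2.
Part (a). Triangle bound: M_tri(r) = Σ_k |c_k| r^k
  = |-4|·2^0 + |-3|·2^1 + |-4|·2^2
  = 4 + 6 + 16 = 26.
This bounds M(r) := max_{|z|=r} |p(z)| from above; equality holds iff all terms c_k z^k can be made to align in phase at a single z on |z|=r.
Part (b). At z = 2 (real, on the circle |z| = r):
  p(2) = (-4)·2^0 + (-3)·2^1 + (-4)·2^2 = -26.
  |p(2)| = 26.
Since all nonzero coefficients share the same sign, |p(2)| = 26 = M_tri(2); the triangle bound is attained at z = 2, so in fact M(r) = 26.

M_tri(2) = 26; |p(2)| = 26; equality at z=2: yes.


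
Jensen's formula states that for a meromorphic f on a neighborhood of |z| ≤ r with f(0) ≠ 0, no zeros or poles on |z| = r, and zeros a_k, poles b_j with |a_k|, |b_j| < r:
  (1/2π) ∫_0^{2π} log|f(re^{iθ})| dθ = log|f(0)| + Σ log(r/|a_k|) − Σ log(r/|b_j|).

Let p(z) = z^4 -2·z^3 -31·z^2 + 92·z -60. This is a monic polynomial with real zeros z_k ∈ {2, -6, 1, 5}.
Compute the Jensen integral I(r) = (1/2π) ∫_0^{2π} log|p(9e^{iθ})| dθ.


Zeros: -6, 1, 2, 5; r = 9.
Inside |z| < r: -6, 1, 2, 5. Outside (|z| ≥ r): ∅.
p(0) = -60, so log|p(0)| = log(60) = 4.0943.
Apply Jensen: I(r) = log|p(0)| + Σ_k log(r/|z_k|), summed over zeros inside |z| < r.
  log(r/|z_k|) for z_k = 2: log(9/2) = 1.5041
  log(r/|z_k|) for z_k = -6: log(9/6) = 0.4055
  log(r/|z_k|) for z_k = 1: log(9/1) = 2.1972
  log(r/|z_k|) for z_k = 5: log(9/5) = 0.5878
Sum over inside zeros: 4.6946.
I(r) = log|p(0)| + (inside sum) = 4.0943 + 4.6946 = 8.7889.
Closed form (all zeros inside, monic): I(r) = n·log(r) = 4·log(9) = 8.7889. ✓

I(r) ≈ 8.7889.


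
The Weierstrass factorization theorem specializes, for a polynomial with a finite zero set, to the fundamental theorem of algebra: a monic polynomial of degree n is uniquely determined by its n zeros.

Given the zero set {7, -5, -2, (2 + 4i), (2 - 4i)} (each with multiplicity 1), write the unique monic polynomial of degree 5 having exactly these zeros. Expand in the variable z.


The polynomial is p(z) = ∏_{α ∈ S} (z − α), where S = {7, -5, -2, (2 + 4i), (2 - 4i)}.
Expanding the product yields: p(z) = z^5 -4·z^4 -19·z^3 + 86·z^2 -500·z -1400.
Note conjugate pairs combine to real quadratics: (z − (2+4i))(z − (2−4i)) = z² − 4z + 20.
The resulting polynomial has degree 5 and real coefficients as required.

p(z) = z^5 -4·z^4 -19·z^3 + 86·z^2 -500·z -1400.


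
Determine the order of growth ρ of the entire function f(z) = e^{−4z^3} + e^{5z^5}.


Each summand is entire of order 3 and 5 respectively (as in the single-exponential case). The order of a sum is at most the max of the orders, so ρ ≤ 5. For the lower bound: on |z|=r choose arg z so that 5z^5 is real positive; then |e^{5z^5}| = e^{5r^5} while |e^{-4z^3}| ≤ e^{4r^3} = o(e^{5r^5}). So |f| ≥ e^{5r^5}(1 − o(1)) and ρ ≥ 5. Hence ρ = max(3, 5) = 5.
Therefore ρ = 5.

Order ρ = 5.


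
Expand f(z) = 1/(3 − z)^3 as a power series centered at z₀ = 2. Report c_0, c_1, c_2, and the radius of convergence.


Let w = z − z₀, so z = z₀ + w.
Then 3 − z = 3 − (z₀ + w) = (3 − z₀) − w = 1 − w.
f(z) = 1/(1 − w)^3 = (1/(1)^3) · (1 − w/(1))^{−3}.
By the binomial series (1−u)^{−3} = Σ_{n≥0} C(n+2, 2) u^n for |u|<1, with u = w/(1):
  c_n = C(n+2, 2) / (1)^(n+3).
  c_0 = 1/(1)^3 = 1.
  c_1 = 3/(1)^4 = 3.
  c_2 = 6/(1)^5 = 6.
The series is valid for |w/d| < 1, i.e. |z − z₀| < |d|.
Radius of convergence: R = |3 − z₀| = |1| = 1 (distance from z₀ to the singularity z = 3).

c_0 = 1, c_1 = 3, c_2 = 6; R = 1.


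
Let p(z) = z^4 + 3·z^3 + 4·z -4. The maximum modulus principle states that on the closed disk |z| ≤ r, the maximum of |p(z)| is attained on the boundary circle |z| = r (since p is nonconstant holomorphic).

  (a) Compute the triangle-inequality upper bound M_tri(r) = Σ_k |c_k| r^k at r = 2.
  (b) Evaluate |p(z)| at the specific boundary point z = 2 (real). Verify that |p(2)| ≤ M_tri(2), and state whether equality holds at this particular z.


Coefficients: c_0 = -4, c_1 = 4, c_2 = 0, c_3 = 3, c_4 = 1. Radius r = 2.
Part (a). Triangle bound: M_tri(r) = Σ_k |c_k| r^k
  = |-4|·2^0 + |4|·2^1 + |0|·2^2 + |3|·2^3 + |1|·2^4
  = 4 + 8 + 0 + 24 + 16 = 52.
This bounds M(r) := max_{|z|=r} |p(z)| from above; equality holds iff all terms c_k z^k can be made to align in phase at a single z on |z|=r.
Part (b). At z = 2 (real, on the circle |z| = r):
  p(2) = (-4)·2^0 + (4)·2^1 + (0)·2^2 + (3)·2^3 + (1)·2^4 = 44.
  |p(2)| = 44.
Check: |p(2)| = 44 ≤ 52 = M_tri(2). ✓ Equality does not hold at z = 2 (the coefficients have mixed signs, so the terms do not all align in phase there).

M_tri(2) = 52; |p(2)| = 44; equality at z=2: no.


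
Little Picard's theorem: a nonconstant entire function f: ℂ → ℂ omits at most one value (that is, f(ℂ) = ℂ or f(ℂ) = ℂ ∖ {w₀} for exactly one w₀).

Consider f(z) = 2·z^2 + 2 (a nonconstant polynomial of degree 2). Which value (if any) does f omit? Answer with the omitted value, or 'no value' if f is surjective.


Little Picard bounds the complement of f(ℂ) to at most one point.
For every w ∈ ℂ, the equation p(z) − w = 0 is a nonconstant polynomial in z and hence has at least one root by the fundamental theorem of algebra. So p is surjective onto ℂ, omitting no value.

Omitted value: no value.


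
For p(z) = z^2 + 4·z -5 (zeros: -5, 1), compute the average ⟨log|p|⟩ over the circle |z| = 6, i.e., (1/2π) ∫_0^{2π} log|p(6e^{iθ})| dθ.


Zeros: -5, 1; r = 6.
Inside |z| < r: -5, 1. Outside (|z| ≥ r): ∅.
p(0) = -5, so log|p(0)| = log(5) = 1.6094.
Apply Jensen: I(r) = log|p(0)| + Σ_k log(r/|z_k|), summed over zeros inside |z| < r.
  log(r/|z_k|) for z_k = -5: log(6/5) = 0.1823
  log(r/|z_k|) for z_k = 1: log(6/1) = 1.7918
Sum over inside zeros: 1.9741.
I(r) = log|p(0)| + (inside sum) = 1.6094 + 1.9741 = 3.5835.
Closed form (all zeros inside, monic): I(r) = n·log(r) = 2·log(6) = 3.5835. ✓

I(r) ≈ 3.5835.


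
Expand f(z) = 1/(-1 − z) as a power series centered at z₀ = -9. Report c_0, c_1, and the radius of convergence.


Let w = z − z₀, so z = z₀ + w.
Then -1 − z = -1 − (z₀ + w) = (-1 − z₀) − w = 8 − w.
f(z) = 1/(8 − w) = (1/(8)) · 1/(1 − w/(8)) = Σ_{n≥0} w^n / (8)^(n+1).
So c_n = 1/(8)^(n+1):
  c_0 = 1/(8)^1 = 1/8.
  c_1 = 1/(8)^2 = 1/64.
The series is valid for |w/d| < 1, i.e. |z − z₀| < |d|.
Radius of convergence: R = |-1 − z₀| = |8| = 8 (distance from z₀ to the singularity z = -1).

c_0 = 1/8, c_1 = 1/64; R = 8.
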